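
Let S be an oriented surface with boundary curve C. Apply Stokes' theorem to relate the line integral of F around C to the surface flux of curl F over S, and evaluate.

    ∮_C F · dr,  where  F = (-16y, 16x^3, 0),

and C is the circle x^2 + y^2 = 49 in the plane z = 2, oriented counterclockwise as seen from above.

Let S be the flat disk x^2 + y^2 ≤ 49 in the plane z = 2, with upward unit normal n̂ = ẑ. By Stokes' theorem,

    ∮_C F · dr = ∬_S (∇ × F) · n̂ dS = ∬_D (curl F)_z dA,

where D is the disk x^2 + y^2 ≤ 49.

Compute the curl of F = (-16y, 16x^3, 0):
    (∇ × F)_x = ∂F_z/∂y - ∂F_y/∂z = 0,
    (∇ × F)_y = ∂F_x/∂z - ∂F_z/∂x = 0,
    (∇ × F)_z = ∂F_y/∂x - ∂F_x/∂y = 48x^2 + 16.

On z = 2, (curl F)_z = 48x^2 + 16.

Convert to polar (x = r cos θ, y = r sin θ, dA = r dr dθ); the integrand becomes 48r^2cos(θ)^2 + 16, so

    ∬_D (curl F)_z dA = ∫_0^{2π} ∫_0^{7} (48r^2cos(θ)^2 + 16) · r dr dθ.

Inner (r from 0 to 7): 28812cos(θ)^2 + 392.
Outer (θ from 0 to 2π): 29596π.

Therefore ∮_C F · dr = 29596π.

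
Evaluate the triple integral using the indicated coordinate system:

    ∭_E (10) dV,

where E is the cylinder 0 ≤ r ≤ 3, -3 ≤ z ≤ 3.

In cylindrical coordinates, x = r cos(θ), y = r sin(θ), z = z, and dV = r dr dθ dz.

The integrand becomes 10, so

    ∭_E (10) dV = ∫_{0}^{2π} ∫_{0}^{3} ∫_{-3}^{3} (10) · r dz dr dθ.

Inner (z): 60r.
Middle (r from 0 to 3): 270.
Outer (θ): 540π.

Therefore the triple integral equals 540π.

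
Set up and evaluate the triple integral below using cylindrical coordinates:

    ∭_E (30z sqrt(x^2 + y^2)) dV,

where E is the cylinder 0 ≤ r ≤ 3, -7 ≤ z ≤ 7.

In cylindrical coordinates, x = r cos(θ), y = r sin(θ), z = z, and dV = r dr dθ dz.

The integrand becomes 30r z, so

    ∭_E (30z sqrt(x^2 + y^2)) dV = ∫_{0}^{2π} ∫_{0}^{3} ∫_{-7}^{7} (30r z) · r dz dr dθ.

Inner (z): 0.
Middle (r from 0 to 3): 0.
Outer (θ): 0.

Therefore the triple integral equals 0.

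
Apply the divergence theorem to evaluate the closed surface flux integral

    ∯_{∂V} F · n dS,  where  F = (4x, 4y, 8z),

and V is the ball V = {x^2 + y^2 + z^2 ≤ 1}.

By the divergence theorem,

    ∯_{∂V} F · n dS = ∭_V (∇ · F) dV.

Compute the divergence:
    ∇ · F = ∂F_x/∂x + ∂F_y/∂y + ∂F_z/∂z = 4 + 4 + 8 = 16.

In spherical coordinates, x = ρ sin(φ) cos(θ), y = ρ sin(φ) sin(θ), z = ρ cos(φ), dV = ρ^2 sin(φ) dρ dφ dθ, with 0 ≤ ρ ≤ 1, 0 ≤ φ ≤ π, 0 ≤ θ ≤ 2π.

The integrand, after substitution and multiplying by the volume element, becomes (16) · ρ^2 sin(φ), so

    ∭_V (∇·F) dV = ∫_0^{2π} ∫_0^{π} ∫_0^{1} (16) · ρ^2 sin(φ) dρ dφ dθ.

Inner (ρ from 0 to 1): 16sin(φ)/3.
Middle (φ from 0 to π): 32/3.
Outer (θ from 0 to 2π): 64π/3.

Therefore ∯_{∂V} F · n dS = 64π/3.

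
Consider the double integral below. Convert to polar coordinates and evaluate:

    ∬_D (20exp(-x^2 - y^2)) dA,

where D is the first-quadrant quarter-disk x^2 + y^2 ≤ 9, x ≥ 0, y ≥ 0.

The region D is 0 ≤ r ≤ 3, 0 ≤ θ ≤ π/2 in polar coordinates, where x = r cos(θ), y = r sin(θ), and dA = r dr dθ.

Under the substitution, the integrand becomes 20exp(-r^2), so

    ∬_D (20exp(-x^2 - y^2)) dA = ∫_{0}^{π/2} ∫_{0}^{3} (20exp(-r^2)) · r dr dθ.

Inner integral (in r): ∫_{0}^{3} (20exp(-r^2)) · r dr = 10 - 10exp(-9).

Outer integral (in θ): ∫_{0}^{π/2} (10 - 10exp(-9)) dθ = -5π exp(-9) + 5π.

Therefore ∬_D (20exp(-x^2 - y^2)) dA = -5π exp(-9) + 5π.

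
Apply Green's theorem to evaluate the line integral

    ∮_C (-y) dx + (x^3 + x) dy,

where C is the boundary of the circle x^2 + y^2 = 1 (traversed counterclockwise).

Green's theorem converts the closed line integral into a double integral over the enclosed region D:

    ∮_C P dx + Q dy = ∬_D (∂Q/∂x - ∂P/∂y) dA.

Here P = -y, Q = x^3 + x, so

    ∂Q/∂x = 3x^2 + 1,    ∂P/∂y = -1,
    ∂Q/∂x - ∂P/∂y = 3x^2 + 2.

D is the region x^2 + y^2 ≤ 1. Evaluating the double integral:

In polar coordinates (x = r cos θ, y = r sin θ, dA = r dr dθ) the integrand becomes 3r^2cos(θ)^2 + 2, so

    ∬_D (3x^2 + 2) dA = ∫_0^{2π} ∫_0^{1} (3r^2cos(θ)^2 + 2) · r dr dθ.

Inner (r from 0 to 1): 3cos(θ)^2/4 + 1.
Outer (θ from 0 to 2π): 11π/4.

Therefore ∮_C P dx + Q dy = 11π/4.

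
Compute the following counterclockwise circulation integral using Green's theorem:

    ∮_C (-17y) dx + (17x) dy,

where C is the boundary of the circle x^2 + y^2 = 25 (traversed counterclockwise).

Green's theorem converts the closed line integral into a double integral over the enclosed region D:

    ∮_C P dx + Q dy = ∬_D (∂Q/∂x - ∂P/∂y) dA.

Here P = -17y, Q = 17x, so

    ∂Q/∂x = 17,    ∂P/∂y = -17,
    ∂Q/∂x - ∂P/∂y = 34.

D is the region x^2 + y^2 ≤ 25. Evaluating the double integral:

In polar coordinates (x = r cos θ, y = r sin θ, dA = r dr dθ) the integrand becomes 34, so

    ∬_D (34) dA = ∫_0^{2π} ∫_0^{5} (34) · r dr dθ.

Inner (r from 0 to 5): 425.
Outer (θ from 0 to 2π): 850π.

Therefore ∮_C P dx + Q dy = 850π.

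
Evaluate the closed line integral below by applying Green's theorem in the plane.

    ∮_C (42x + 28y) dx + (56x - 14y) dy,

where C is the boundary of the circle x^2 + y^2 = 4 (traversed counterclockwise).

Green's theorem converts the closed line integral into a double integral over the enclosed region D:

    ∮_C P dx + Q dy = ∬_D (∂Q/∂x - ∂P/∂y) dA.

Here P = 42x + 28y, Q = 56x - 14y, so

    ∂Q/∂x = 56,    ∂P/∂y = 28,
    ∂Q/∂x - ∂P/∂y = 28.

D is the region x^2 + y^2 ≤ 4. Evaluating the double integral:

In polar coordinates (x = r cos θ, y = r sin θ, dA = r dr dθ) the integrand becomes 28, so

    ∬_D (28) dA = ∫_0^{2π} ∫_0^{2} (28) · r dr dθ.

Inner (r from 0 to 2): 56.
Outer (θ from 0 to 2π): 112π.

Therefore ∮_C P dx + Q dy = 112π.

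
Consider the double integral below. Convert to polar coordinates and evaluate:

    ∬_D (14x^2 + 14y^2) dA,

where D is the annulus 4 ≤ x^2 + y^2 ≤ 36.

The region D is 2 ≤ r ≤ 6, 0 ≤ θ ≤ 2π in polar coordinates, where x = r cos(θ), y = r sin(θ), and dA = r dr dθ.

Under the substitution, the integrand becomes 14r^2, so

    ∬_D (14x^2 + 14y^2) dA = ∫_{0}^{2π} ∫_{2}^{6} (14r^2) · r dr dθ.

Inner integral (in r): ∫_{2}^{6} (14r^2) · r dr = 4480.

Outer integral (in θ): ∫_{0}^{2π} (4480) dθ = 8960π.

Therefore ∬_D (14x^2 + 14y^2) dA = 8960π.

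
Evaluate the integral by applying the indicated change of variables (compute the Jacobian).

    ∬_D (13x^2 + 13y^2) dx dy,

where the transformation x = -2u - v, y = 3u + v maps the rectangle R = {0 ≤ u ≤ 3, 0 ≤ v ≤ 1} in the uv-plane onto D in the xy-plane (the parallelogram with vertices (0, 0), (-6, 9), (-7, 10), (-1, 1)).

Compute the Jacobian determinant of (x, y) with respect to (u, v):

    ∂(x,y)/∂(u,v) = | -2  -1 | = (-2)(1) - (-1)(3) = 1.
                   | 3  1 |

Its absolute value is |J| = 1 (the area scaling factor).

Substituting x = -2u - v, y = 3u + v into the integrand,

    13x^2 + 13y^2 → 169u^2 + 130u v + 26v^2,

so the integral becomes

    ∬_R (169u^2 + 130u v + 26v^2) · |J| du dv = ∫_0^3 ∫_0^1 (169u^2 + 130u v + 26v^2) dv du.

Inner (v): 169u^2 + 65u + 26/3.
Outer (u): 3679/2.

Therefore ∬_D (13x^2 + 13y^2) dx dy = 3679/2.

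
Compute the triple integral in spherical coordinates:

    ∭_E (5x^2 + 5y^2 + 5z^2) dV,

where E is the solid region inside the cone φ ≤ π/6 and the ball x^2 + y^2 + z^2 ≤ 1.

In spherical coordinates, x = ρ sin(φ) cos(θ), y = ρ sin(φ) sin(θ), z = ρ cos(φ), and dV = ρ^2 sin(φ) dρ dφ dθ.

The integrand becomes 5ρ^2, so

    ∭_E (5x^2 + 5y^2 + 5z^2) dV = ∫_{0}^{2π} ∫_{0}^{π/6} ∫_{0}^{1} (5ρ^2) · ρ^2 sin(φ) dρ dφ dθ.

Inner (ρ): sin(φ).
Middle (φ): 1 - sqrt(3)/2.
Outer (θ): π (2 - sqrt(3)).

Therefore the triple integral equals π (2 - sqrt(3)).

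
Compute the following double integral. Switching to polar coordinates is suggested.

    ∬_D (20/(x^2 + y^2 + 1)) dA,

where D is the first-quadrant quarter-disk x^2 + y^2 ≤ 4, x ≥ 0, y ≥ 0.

The region D is 0 ≤ r ≤ 2, 0 ≤ θ ≤ π/2 in polar coordinates, where x = r cos(θ), y = r sin(θ), and dA = r dr dθ.

Under the substitution, the integrand becomes 20/(r^2 + 1), so

    ∬_D (20/(x^2 + y^2 + 1)) dA = ∫_{0}^{π/2} ∫_{0}^{2} (20/(r^2 + 1)) · r dr dθ.

Inner integral (in r): ∫_{0}^{2} (20/(r^2 + 1)) · r dr = log(9765625).

Outer integral (in θ): ∫_{0}^{π/2} (log(9765625)) dθ = 5π log(5).

Therefore ∬_D (20/(x^2 + y^2 + 1)) dA = 5π log(5).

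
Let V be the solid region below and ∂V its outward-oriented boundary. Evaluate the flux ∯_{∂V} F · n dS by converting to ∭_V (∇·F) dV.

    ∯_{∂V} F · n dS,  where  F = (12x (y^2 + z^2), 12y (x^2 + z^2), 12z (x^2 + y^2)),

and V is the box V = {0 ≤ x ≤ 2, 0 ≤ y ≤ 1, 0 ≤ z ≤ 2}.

By the divergence theorem,

    ∯_{∂V} F · n dS = ∭_V (∇ · F) dV.

Compute the divergence:
    ∇ · F = ∂F_x/∂x + ∂F_y/∂y + ∂F_z/∂z = 12y^2 + 12z^2 + 12x^2 + 12z^2 + 12x^2 + 12y^2 = 24x^2 + 24y^2 + 24z^2.

V is a rectangular box, so dV = dx dy dz with 0 ≤ x ≤ 2, 0 ≤ y ≤ 1, 0 ≤ z ≤ 2.

Integrate (24x^2 + 24y^2 + 24z^2) over V as an iterated integral:

    ∭_V (∇·F) dV = ∫_0^{2} ∫_0^{1} ∫_0^{2} (24x^2 + 24y^2 + 24z^2) dz dy dx.

Inner (z from 0 to 2): 48x^2 + 48y^2 + 64.
Middle (y from 0 to 1): 48x^2 + 80.
Outer (x from 0 to 2): 288.

Therefore ∯_{∂V} F · n dS = 288.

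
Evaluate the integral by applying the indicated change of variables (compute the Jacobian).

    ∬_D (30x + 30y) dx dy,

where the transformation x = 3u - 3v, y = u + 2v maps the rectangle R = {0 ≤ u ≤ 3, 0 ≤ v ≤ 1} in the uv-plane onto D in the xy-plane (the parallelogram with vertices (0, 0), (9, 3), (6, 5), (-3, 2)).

Compute the Jacobian determinant of (x, y) with respect to (u, v):

    ∂(x,y)/∂(u,v) = | 3  -3 | = (3)(2) - (-3)(1) = 9.
                   | 1  2 |

Its absolute value is |J| = 9 (the area scaling factor).

Substituting x = 3u - 3v, y = u + 2v into the integrand,

    30x + 30y → 120u - 30v,

so the integral becomes

    ∬_R (120u - 30v) · |J| du dv = ∫_0^3 ∫_0^1 (1080u - 270v) dv du.

Inner (v): 1080u - 135.
Outer (u): 4455.

Therefore ∬_D (30x + 30y) dx dy = 4455.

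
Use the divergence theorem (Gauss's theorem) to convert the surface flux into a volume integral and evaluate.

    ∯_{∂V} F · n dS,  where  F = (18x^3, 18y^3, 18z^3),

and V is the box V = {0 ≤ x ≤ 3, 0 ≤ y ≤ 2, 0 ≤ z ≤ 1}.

By the divergence theorem,

    ∯_{∂V} F · n dS = ∭_V (∇ · F) dV.

Compute the divergence:
    ∇ · F = ∂F_x/∂x + ∂F_y/∂y + ∂F_z/∂z = 54x^2 + 54y^2 + 54z^2.

V is a rectangular box, so dV = dx dy dz with 0 ≤ x ≤ 3, 0 ≤ y ≤ 2, 0 ≤ z ≤ 1.

Integrate (54x^2 + 54y^2 + 54z^2) over V as an iterated integral:

    ∭_V (∇·F) dV = ∫_0^{3} ∫_0^{2} ∫_0^{1} (54x^2 + 54y^2 + 54z^2) dz dy dx.

Inner (z from 0 to 1): 54x^2 + 54y^2 + 18.
Middle (y from 0 to 2): 108x^2 + 180.
Outer (x from 0 to 3): 1512.

Therefore ∯_{∂V} F · n dS = 1512.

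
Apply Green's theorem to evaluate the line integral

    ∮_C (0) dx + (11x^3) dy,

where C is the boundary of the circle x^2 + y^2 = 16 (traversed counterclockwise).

Green's theorem converts the closed line integral into a double integral over the enclosed region D:

    ∮_C P dx + Q dy = ∬_D (∂Q/∂x - ∂P/∂y) dA.

Here P = 0, Q = 11x^3, so

    ∂Q/∂x = 33x^2,    ∂P/∂y = 0,
    ∂Q/∂x - ∂P/∂y = 33x^2.

D is the region x^2 + y^2 ≤ 16. Evaluating the double integral:

In polar coordinates (x = r cos θ, y = r sin θ, dA = r dr dθ) the integrand becomes 33r^2cos(θ)^2, so

    ∬_D (33x^2) dA = ∫_0^{2π} ∫_0^{4} (33r^2cos(θ)^2) · r dr dθ.

Inner (r from 0 to 4): 2112cos(θ)^2.
Outer (θ from 0 to 2π): 2112π.

Therefore ∮_C P dx + Q dy = 2112π.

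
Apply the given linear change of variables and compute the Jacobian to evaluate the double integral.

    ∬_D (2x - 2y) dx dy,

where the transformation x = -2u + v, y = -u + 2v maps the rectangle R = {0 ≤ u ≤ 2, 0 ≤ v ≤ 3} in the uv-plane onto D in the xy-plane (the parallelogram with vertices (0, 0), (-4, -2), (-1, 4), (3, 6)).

Compute the Jacobian determinant of (x, y) with respect to (u, v):

    ∂(x,y)/∂(u,v) = | -2  1 | = (-2)(2) - (1)(-1) = -3.
                   | -1  2 |

Its absolute value is |J| = 3 (the area scaling factor).

Substituting x = -2u + v, y = -u + 2v into the integrand,

    2x - 2y → -2u - 2v,

so the integral becomes

    ∬_R (-2u - 2v) · |J| du dv = ∫_0^2 ∫_0^3 (-6u - 6v) dv du.

Inner (v): -18u - 27.
Outer (u): -90.

Therefore ∬_D (2x - 2y) dx dy = -90.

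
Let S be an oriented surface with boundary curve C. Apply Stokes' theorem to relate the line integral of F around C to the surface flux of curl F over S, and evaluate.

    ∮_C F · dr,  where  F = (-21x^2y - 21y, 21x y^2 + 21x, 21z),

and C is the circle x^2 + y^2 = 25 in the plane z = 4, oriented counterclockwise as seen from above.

Let S be the flat disk x^2 + y^2 ≤ 25 in the plane z = 4, with upward unit normal n̂ = ẑ. By Stokes' theorem,

    ∮_C F · dr = ∬_S (∇ × F) · n̂ dS = ∬_D (curl F)_z dA,

where D is the disk x^2 + y^2 ≤ 25.

Compute the curl of F = (-21x^2y - 21y, 21x y^2 + 21x, 21z):
    (∇ × F)_x = ∂F_z/∂y - ∂F_y/∂z = 0,
    (∇ × F)_y = ∂F_x/∂z - ∂F_z/∂x = 0,
    (∇ × F)_z = ∂F_y/∂x - ∂F_x/∂y = 21x^2 + 21y^2 + 42.

On z = 4, (curl F)_z = 21x^2 + 21y^2 + 42.

Convert to polar (x = r cos θ, y = r sin θ, dA = r dr dθ); the integrand becomes 21r^2 + 42, so

    ∬_D (curl F)_z dA = ∫_0^{2π} ∫_0^{5} (21r^2 + 42) · r dr dθ.

Inner (r from 0 to 5): 15225/4.
Outer (θ from 0 to 2π): 15225π/2.

Therefore ∮_C F · dr = 15225π/2.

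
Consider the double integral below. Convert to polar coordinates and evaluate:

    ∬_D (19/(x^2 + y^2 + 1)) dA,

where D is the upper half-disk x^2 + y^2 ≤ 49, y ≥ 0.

The region D is 0 ≤ r ≤ 7, 0 ≤ θ ≤ π in polar coordinates, where x = r cos(θ), y = r sin(θ), and dA = r dr dθ.

Under the substitution, the integrand becomes 19/(r^2 + 1), so

    ∬_D (19/(x^2 + y^2 + 1)) dA = ∫_{0}^{π} ∫_{0}^{7} (19/(r^2 + 1)) · r dr dθ.

Inner integral (in r): ∫_{0}^{7} (19/(r^2 + 1)) · r dr = 19log(50)/2.

Outer integral (in θ): ∫_{0}^{π} (19log(50)/2) dθ = 19π log(50)/2.

Therefore ∬_D (19/(x^2 + y^2 + 1)) dA = 19π log(50)/2.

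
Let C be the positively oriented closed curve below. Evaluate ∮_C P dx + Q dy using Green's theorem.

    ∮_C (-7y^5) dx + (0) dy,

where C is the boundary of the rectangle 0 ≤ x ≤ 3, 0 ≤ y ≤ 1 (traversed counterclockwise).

Green's theorem converts the closed line integral into a double integral over the enclosed region D:

    ∮_C P dx + Q dy = ∬_D (∂Q/∂x - ∂P/∂y) dA.

Here P = -7y^5, Q = 0, so

    ∂Q/∂x = 0,    ∂P/∂y = -35y^4,
    ∂Q/∂x - ∂P/∂y = 35y^4.

D is the region 0 ≤ x ≤ 3, 0 ≤ y ≤ 1. Evaluating the double integral:

    ∬_D (35y^4) dA = ∫_0^{3} ∫_0^{1} (35y^4) dy dx.

Inner (y from 0 to 1): 7.
Outer (x from 0 to 3): 21.

Therefore ∮_C P dx + Q dy = 21.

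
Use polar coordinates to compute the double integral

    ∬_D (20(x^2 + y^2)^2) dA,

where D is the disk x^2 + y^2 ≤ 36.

The region D is 0 ≤ r ≤ 6, 0 ≤ θ ≤ 2π in polar coordinates, where x = r cos(θ), y = r sin(θ), and dA = r dr dθ.

Under the substitution, the integrand becomes 20r^4, so

    ∬_D (20(x^2 + y^2)^2) dA = ∫_{0}^{2π} ∫_{0}^{6} (20r^4) · r dr dθ.

Inner integral (in r): ∫_{0}^{6} (20r^4) · r dr = 155520.

Outer integral (in θ): ∫_{0}^{2π} (155520) dθ = 311040π.

Therefore ∬_D (20(x^2 + y^2)^2) dA = 311040π.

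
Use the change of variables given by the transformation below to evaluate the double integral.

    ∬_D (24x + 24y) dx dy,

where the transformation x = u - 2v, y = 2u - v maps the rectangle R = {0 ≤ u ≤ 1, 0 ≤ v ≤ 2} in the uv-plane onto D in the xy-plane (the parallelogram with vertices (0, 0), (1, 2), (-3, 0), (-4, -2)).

Compute the Jacobian determinant of (x, y) with respect to (u, v):

    ∂(x,y)/∂(u,v) = | 1  -2 | = (1)(-1) - (-2)(2) = 3.
                   | 2  -1 |

Its absolute value is |J| = 3 (the area scaling factor).

Substituting x = u - 2v, y = 2u - v into the integrand,

    24x + 24y → 72u - 72v,

so the integral becomes

    ∬_R (72u - 72v) · |J| du dv = ∫_0^1 ∫_0^2 (216u - 216v) dv du.

Inner (v): 432u - 432.
Outer (u): -216.

Therefore ∬_D (24x + 24y) dx dy = -216.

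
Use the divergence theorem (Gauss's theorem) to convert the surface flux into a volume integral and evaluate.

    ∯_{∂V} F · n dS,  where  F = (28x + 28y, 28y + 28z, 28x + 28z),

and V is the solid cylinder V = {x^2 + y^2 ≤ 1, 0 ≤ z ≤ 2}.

By the divergence theorem,

    ∯_{∂V} F · n dS = ∭_V (∇ · F) dV.

Compute the divergence:
    ∇ · F = ∂F_x/∂x + ∂F_y/∂y + ∂F_z/∂z = 28 + 28 + 28 = 84.

In cylindrical coordinates, x = r cos(θ), y = r sin(θ), z = z, dV = r dr dθ dz, with 0 ≤ r ≤ 1, 0 ≤ θ ≤ 2π, 0 ≤ z ≤ 2.

The integrand, after substitution and multiplying by the volume element, becomes (84) · r, so

    ∭_V (∇·F) dV = ∫_0^{2π} ∫_0^{1} ∫_0^{2} (84) · r dz dr dθ.

Inner (z from 0 to 2): 168r.
Middle (r from 0 to 1): 84.
Outer (θ from 0 to 2π): 168π.

Therefore ∯_{∂V} F · n dS = 168π.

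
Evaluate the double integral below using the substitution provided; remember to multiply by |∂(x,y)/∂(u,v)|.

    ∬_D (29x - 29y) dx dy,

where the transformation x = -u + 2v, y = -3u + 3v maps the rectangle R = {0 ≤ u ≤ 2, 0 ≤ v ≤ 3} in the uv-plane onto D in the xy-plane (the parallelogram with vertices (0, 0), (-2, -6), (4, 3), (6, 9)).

Compute the Jacobian determinant of (x, y) with respect to (u, v):

    ∂(x,y)/∂(u,v) = | -1  2 | = (-1)(3) - (2)(-3) = 3.
                   | -3  3 |

Its absolute value is |J| = 3 (the area scaling factor).

Substituting x = -u + 2v, y = -3u + 3v into the integrand,

    29x - 29y → 58u - 29v,

so the integral becomes

    ∬_R (58u - 29v) · |J| du dv = ∫_0^2 ∫_0^3 (174u - 87v) dv du.

Inner (v): 522u - 783/2.
Outer (u): 261.

Therefore ∬_D (29x - 29y) dx dy = 261.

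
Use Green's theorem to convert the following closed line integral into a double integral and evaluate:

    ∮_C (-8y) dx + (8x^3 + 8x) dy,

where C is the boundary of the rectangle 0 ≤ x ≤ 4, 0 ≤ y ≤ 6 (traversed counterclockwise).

Green's theorem converts the closed line integral into a double integral over the enclosed region D:

    ∮_C P dx + Q dy = ∬_D (∂Q/∂x - ∂P/∂y) dA.

Here P = -8y, Q = 8x^3 + 8x, so

    ∂Q/∂x = 24x^2 + 8,    ∂P/∂y = -8,
    ∂Q/∂x - ∂P/∂y = 24x^2 + 16.

D is the region 0 ≤ x ≤ 4, 0 ≤ y ≤ 6. Evaluating the double integral:

    ∬_D (24x^2 + 16) dA = ∫_0^{4} ∫_0^{6} (24x^2 + 16) dy dx.

Inner (y from 0 to 6): 144x^2 + 96.
Outer (x from 0 to 4): 3456.

Therefore ∮_C P dx + Q dy = 3456.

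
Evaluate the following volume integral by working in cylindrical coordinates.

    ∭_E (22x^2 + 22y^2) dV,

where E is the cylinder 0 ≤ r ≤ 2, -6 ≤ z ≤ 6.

In cylindrical coordinates, x = r cos(θ), y = r sin(θ), z = z, and dV = r dr dθ dz.

The integrand becomes 22r^2, so

    ∭_E (22x^2 + 22y^2) dV = ∫_{0}^{2π} ∫_{0}^{2} ∫_{-6}^{6} (22r^2) · r dz dr dθ.

Inner (z): 264r^3.
Middle (r from 0 to 2): 1056.
Outer (θ): 2112π.

Therefore the triple integral equals 2112π.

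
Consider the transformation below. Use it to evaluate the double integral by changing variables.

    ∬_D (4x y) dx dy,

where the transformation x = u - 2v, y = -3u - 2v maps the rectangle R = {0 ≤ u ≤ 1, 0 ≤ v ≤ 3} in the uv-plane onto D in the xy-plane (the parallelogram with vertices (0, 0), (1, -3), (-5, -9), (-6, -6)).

Compute the Jacobian determinant of (x, y) with respect to (u, v):

    ∂(x,y)/∂(u,v) = | 1  -2 | = (1)(-2) - (-2)(-3) = -8.
                   | -3  -2 |

Its absolute value is |J| = 8 (the area scaling factor).

Substituting x = u - 2v, y = -3u - 2v into the integrand,

    4x y → -12u^2 + 16u v + 16v^2,

so the integral becomes

    ∬_R (-12u^2 + 16u v + 16v^2) · |J| du dv = ∫_0^1 ∫_0^3 (-96u^2 + 128u v + 128v^2) dv du.

Inner (v): -288u^2 + 576u + 1152.
Outer (u): 1344.

Therefore ∬_D (4x y) dx dy = 1344.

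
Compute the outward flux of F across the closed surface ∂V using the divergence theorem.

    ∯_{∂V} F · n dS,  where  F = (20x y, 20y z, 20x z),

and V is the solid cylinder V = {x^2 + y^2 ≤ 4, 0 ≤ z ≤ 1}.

By the divergence theorem,

    ∯_{∂V} F · n dS = ∭_V (∇ · F) dV.

Compute the divergence:
    ∇ · F = ∂F_x/∂x + ∂F_y/∂y + ∂F_z/∂z = 20y + 20z + 20x = 20x + 20y + 20z.

In cylindrical coordinates, x = r cos(θ), y = r sin(θ), z = z, dV = r dr dθ dz, with 0 ≤ r ≤ 2, 0 ≤ θ ≤ 2π, 0 ≤ z ≤ 1.

The integrand, after substitution and multiplying by the volume element, becomes (20sqrt(2)r sin(θ + π/4) + 20z) · r, so

    ∭_V (∇·F) dV = ∫_0^{2π} ∫_0^{2} ∫_0^{1} (20sqrt(2)r sin(θ + π/4) + 20z) · r dz dr dθ.

Inner (z from 0 to 1): 10r (2sqrt(2)r sin(θ + π/4) + 1).
Middle (r from 0 to 2): 160sqrt(2)sin(θ + π/4)/3 + 20.
Outer (θ from 0 to 2π): 40π.

Therefore ∯_{∂V} F · n dS = 40π.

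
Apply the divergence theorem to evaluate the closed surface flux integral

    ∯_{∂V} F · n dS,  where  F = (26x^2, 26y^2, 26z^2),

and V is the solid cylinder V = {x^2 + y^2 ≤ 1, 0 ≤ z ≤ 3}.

By the divergence theorem,

    ∯_{∂V} F · n dS = ∭_V (∇ · F) dV.

Compute the divergence:
    ∇ · F = ∂F_x/∂x + ∂F_y/∂y + ∂F_z/∂z = 52x + 52y + 52z.

In cylindrical coordinates, x = r cos(θ), y = r sin(θ), z = z, dV = r dr dθ dz, with 0 ≤ r ≤ 1, 0 ≤ θ ≤ 2π, 0 ≤ z ≤ 3.

The integrand, after substitution and multiplying by the volume element, becomes (52sqrt(2)r sin(θ + π/4) + 52z) · r, so

    ∭_V (∇·F) dV = ∫_0^{2π} ∫_0^{1} ∫_0^{3} (52sqrt(2)r sin(θ + π/4) + 52z) · r dz dr dθ.

Inner (z from 0 to 3): 78r (2sqrt(2)r sin(θ + π/4) + 3).
Middle (r from 0 to 1): 52sqrt(2)sin(θ + π/4) + 117.
Outer (θ from 0 to 2π): 234π.

Therefore ∯_{∂V} F · n dS = 234π.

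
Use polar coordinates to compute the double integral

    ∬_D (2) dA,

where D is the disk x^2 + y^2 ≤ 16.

The region D is 0 ≤ r ≤ 4, 0 ≤ θ ≤ 2π in polar coordinates, where x = r cos(θ), y = r sin(θ), and dA = r dr dθ.

Under the substitution, the integrand becomes 2, so

    ∬_D (2) dA = ∫_{0}^{2π} ∫_{0}^{4} (2) · r dr dθ.

Inner integral (in r): ∫_{0}^{4} (2) · r dr = 16.

Outer integral (in θ): ∫_{0}^{2π} (16) dθ = 32π.

Therefore ∬_D (2) dA = 32π.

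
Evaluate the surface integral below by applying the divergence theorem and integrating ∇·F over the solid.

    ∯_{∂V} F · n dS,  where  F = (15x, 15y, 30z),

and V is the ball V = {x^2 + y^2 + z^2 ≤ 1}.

By the divergence theorem,

    ∯_{∂V} F · n dS = ∭_V (∇ · F) dV.

Compute the divergence:
    ∇ · F = ∂F_x/∂x + ∂F_y/∂y + ∂F_z/∂z = 15 + 15 + 30 = 60.

In spherical coordinates, x = ρ sin(φ) cos(θ), y = ρ sin(φ) sin(θ), z = ρ cos(φ), dV = ρ^2 sin(φ) dρ dφ dθ, with 0 ≤ ρ ≤ 1, 0 ≤ φ ≤ π, 0 ≤ θ ≤ 2π.

The integrand, after substitution and multiplying by the volume element, becomes (60) · ρ^2 sin(φ), so

    ∭_V (∇·F) dV = ∫_0^{2π} ∫_0^{π} ∫_0^{1} (60) · ρ^2 sin(φ) dρ dφ dθ.

Inner (ρ from 0 to 1): 20sin(φ).
Middle (φ from 0 to π): 40.
Outer (θ from 0 to 2π): 80π.

Therefore ∯_{∂V} F · n dS = 80π.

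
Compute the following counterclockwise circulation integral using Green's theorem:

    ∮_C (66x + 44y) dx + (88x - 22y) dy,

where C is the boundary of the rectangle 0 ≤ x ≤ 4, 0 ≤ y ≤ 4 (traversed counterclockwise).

Green's theorem converts the closed line integral into a double integral over the enclosed region D:

    ∮_C P dx + Q dy = ∬_D (∂Q/∂x - ∂P/∂y) dA.

Here P = 66x + 44y, Q = 88x - 22y, so

    ∂Q/∂x = 88,    ∂P/∂y = 44,
    ∂Q/∂x - ∂P/∂y = 44.

D is the region 0 ≤ x ≤ 4, 0 ≤ y ≤ 4. Evaluating the double integral:

    ∬_D (44) dA = ∫_0^{4} ∫_0^{4} (44) dy dx.

Inner (y from 0 to 4): 176.
Outer (x from 0 to 4): 704.

Therefore ∮_C P dx + Q dy = 704.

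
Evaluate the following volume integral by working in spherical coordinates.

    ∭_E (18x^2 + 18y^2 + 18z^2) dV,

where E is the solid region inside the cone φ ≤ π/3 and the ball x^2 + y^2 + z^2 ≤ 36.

In spherical coordinates, x = ρ sin(φ) cos(θ), y = ρ sin(φ) sin(θ), z = ρ cos(φ), and dV = ρ^2 sin(φ) dρ dφ dθ.

The integrand becomes 18ρ^2, so

    ∭_E (18x^2 + 18y^2 + 18z^2) dV = ∫_{0}^{2π} ∫_{0}^{π/3} ∫_{0}^{6} (18ρ^2) · ρ^2 sin(φ) dρ dφ dθ.

Inner (ρ): 139968sin(φ)/5.
Middle (φ): 69984/5.
Outer (θ): 139968π/5.

Therefore the triple integral equals 139968π/5.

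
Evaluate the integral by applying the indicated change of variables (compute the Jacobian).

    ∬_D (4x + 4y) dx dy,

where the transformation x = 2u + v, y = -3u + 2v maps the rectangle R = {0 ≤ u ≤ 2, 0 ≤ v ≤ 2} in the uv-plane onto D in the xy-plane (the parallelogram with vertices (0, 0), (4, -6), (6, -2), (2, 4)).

Compute the Jacobian determinant of (x, y) with respect to (u, v):

    ∂(x,y)/∂(u,v) = | 2  1 | = (2)(2) - (1)(-3) = 7.
                   | -3  2 |

Its absolute value is |J| = 7 (the area scaling factor).

Substituting x = 2u + v, y = -3u + 2v into the integrand,

    4x + 4y → -4u + 12v,

so the integral becomes

    ∬_R (-4u + 12v) · |J| du dv = ∫_0^2 ∫_0^2 (-28u + 84v) dv du.

Inner (v): 168 - 56u.
Outer (u): 224.

Therefore ∬_D (4x + 4y) dx dy = 224.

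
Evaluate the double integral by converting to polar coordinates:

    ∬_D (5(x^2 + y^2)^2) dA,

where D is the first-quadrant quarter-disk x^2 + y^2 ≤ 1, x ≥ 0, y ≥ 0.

The region D is 0 ≤ r ≤ 1, 0 ≤ θ ≤ π/2 in polar coordinates, where x = r cos(θ), y = r sin(θ), and dA = r dr dθ.

Under the substitution, the integrand becomes 5r^4, so

    ∬_D (5(x^2 + y^2)^2) dA = ∫_{0}^{π/2} ∫_{0}^{1} (5r^4) · r dr dθ.

Inner integral (in r): ∫_{0}^{1} (5r^4) · r dr = 5/6.

Outer integral (in θ): ∫_{0}^{π/2} (5/6) dθ = 5π/12.

Therefore ∬_D (5(x^2 + y^2)^2) dA = 5π/12.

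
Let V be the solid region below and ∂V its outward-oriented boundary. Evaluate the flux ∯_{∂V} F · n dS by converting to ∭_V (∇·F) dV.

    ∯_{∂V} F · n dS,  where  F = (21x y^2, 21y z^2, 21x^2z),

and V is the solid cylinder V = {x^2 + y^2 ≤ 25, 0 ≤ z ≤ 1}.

By the divergence theorem,

    ∯_{∂V} F · n dS = ∭_V (∇ · F) dV.

Compute the divergence:
    ∇ · F = ∂F_x/∂x + ∂F_y/∂y + ∂F_z/∂z = 21y^2 + 21z^2 + 21x^2 = 21x^2 + 21y^2 + 21z^2.

In cylindrical coordinates, x = r cos(θ), y = r sin(θ), z = z, dV = r dr dθ dz, with 0 ≤ r ≤ 5, 0 ≤ θ ≤ 2π, 0 ≤ z ≤ 1.

The integrand, after substitution and multiplying by the volume element, becomes (21r^2 + 21z^2) · r, so

    ∭_V (∇·F) dV = ∫_0^{2π} ∫_0^{5} ∫_0^{1} (21r^2 + 21z^2) · r dz dr dθ.

Inner (z from 0 to 1): 21r^3 + 7r.
Middle (r from 0 to 5): 13475/4.
Outer (θ from 0 to 2π): 13475π/2.

Therefore ∯_{∂V} F · n dS = 13475π/2.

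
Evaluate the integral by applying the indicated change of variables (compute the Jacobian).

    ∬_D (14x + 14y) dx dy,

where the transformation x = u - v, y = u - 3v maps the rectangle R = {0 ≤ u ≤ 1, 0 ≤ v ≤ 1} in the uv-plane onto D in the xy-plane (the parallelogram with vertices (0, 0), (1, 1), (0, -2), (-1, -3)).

Compute the Jacobian determinant of (x, y) with respect to (u, v):

    ∂(x,y)/∂(u,v) = | 1  -1 | = (1)(-3) - (-1)(1) = -2.
                   | 1  -3 |

Its absolute value is |J| = 2 (the area scaling factor).

Substituting x = u - v, y = u - 3v into the integrand,

    14x + 14y → 28u - 56v,

so the integral becomes

    ∬_R (28u - 56v) · |J| du dv = ∫_0^1 ∫_0^1 (56u - 112v) dv du.

Inner (v): 56u - 56.
Outer (u): -28.

Therefore ∬_D (14x + 14y) dx dy = -28.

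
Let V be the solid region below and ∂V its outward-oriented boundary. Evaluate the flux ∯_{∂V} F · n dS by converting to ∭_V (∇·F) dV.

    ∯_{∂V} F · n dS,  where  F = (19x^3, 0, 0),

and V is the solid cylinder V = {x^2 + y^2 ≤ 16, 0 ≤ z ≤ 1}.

By the divergence theorem,

    ∯_{∂V} F · n dS = ∭_V (∇ · F) dV.

Compute the divergence:
    ∇ · F = ∂F_x/∂x + ∂F_y/∂y + ∂F_z/∂z = 57x^2 + 0 + 0 = 57x^2.

In cylindrical coordinates, x = r cos(θ), y = r sin(θ), z = z, dV = r dr dθ dz, with 0 ≤ r ≤ 4, 0 ≤ θ ≤ 2π, 0 ≤ z ≤ 1.

The integrand, after substitution and multiplying by the volume element, becomes (57r^2cos(θ)^2) · r, so

    ∭_V (∇·F) dV = ∫_0^{2π} ∫_0^{4} ∫_0^{1} (57r^2cos(θ)^2) · r dz dr dθ.

Inner (z from 0 to 1): 57r^3cos(θ)^2.
Middle (r from 0 to 4): 3648cos(θ)^2.
Outer (θ from 0 to 2π): 3648π.

Therefore ∯_{∂V} F · n dS = 3648π.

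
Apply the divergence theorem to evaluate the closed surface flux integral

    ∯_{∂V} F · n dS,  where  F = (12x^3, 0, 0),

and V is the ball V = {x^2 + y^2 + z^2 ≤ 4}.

By the divergence theorem,

    ∯_{∂V} F · n dS = ∭_V (∇ · F) dV.

Compute the divergence:
    ∇ · F = ∂F_x/∂x + ∂F_y/∂y + ∂F_z/∂z = 36x^2 + 0 + 0 = 36x^2.

In spherical coordinates, x = ρ sin(φ) cos(θ), y = ρ sin(φ) sin(θ), z = ρ cos(φ), dV = ρ^2 sin(φ) dρ dφ dθ, with 0 ≤ ρ ≤ 2, 0 ≤ φ ≤ π, 0 ≤ θ ≤ 2π.

The integrand, after substitution and multiplying by the volume element, becomes (36ρ^2sin(φ)^2cos(θ)^2) · ρ^2 sin(φ), so

    ∭_V (∇·F) dV = ∫_0^{2π} ∫_0^{π} ∫_0^{2} (36ρ^2sin(φ)^2cos(θ)^2) · ρ^2 sin(φ) dρ dφ dθ.

Inner (ρ from 0 to 2): 1152sin(φ)^3cos(θ)^2/5.
Middle (φ from 0 to π): 1536cos(θ)^2/5.
Outer (θ from 0 to 2π): 1536π/5.

Therefore ∯_{∂V} F · n dS = 1536π/5.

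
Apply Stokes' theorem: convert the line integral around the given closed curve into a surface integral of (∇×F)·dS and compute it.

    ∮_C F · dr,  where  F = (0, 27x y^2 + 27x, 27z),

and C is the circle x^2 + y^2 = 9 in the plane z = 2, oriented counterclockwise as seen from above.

Let S be the flat disk x^2 + y^2 ≤ 9 in the plane z = 2, with upward unit normal n̂ = ẑ. By Stokes' theorem,

    ∮_C F · dr = ∬_S (∇ × F) · n̂ dS = ∬_D (curl F)_z dA,

where D is the disk x^2 + y^2 ≤ 9.

Compute the curl of F = (0, 27x y^2 + 27x, 27z):
    (∇ × F)_x = ∂F_z/∂y - ∂F_y/∂z = 0,
    (∇ × F)_y = ∂F_x/∂z - ∂F_z/∂x = 0,
    (∇ × F)_z = ∂F_y/∂x - ∂F_x/∂y = 27y^2 + 27.

On z = 2, (curl F)_z = 27y^2 + 27.

Convert to polar (x = r cos θ, y = r sin θ, dA = r dr dθ); the integrand becomes 27r^2sin(θ)^2 + 27, so

    ∬_D (curl F)_z dA = ∫_0^{2π} ∫_0^{3} (27r^2sin(θ)^2 + 27) · r dr dθ.

Inner (r from 0 to 3): 2187sin(θ)^2/4 + 243/2.
Outer (θ from 0 to 2π): 3159π/4.

Therefore ∮_C F · dr = 3159π/4.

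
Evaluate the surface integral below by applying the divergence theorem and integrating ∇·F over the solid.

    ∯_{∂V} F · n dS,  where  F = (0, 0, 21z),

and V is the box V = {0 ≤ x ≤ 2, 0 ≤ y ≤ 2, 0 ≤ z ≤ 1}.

By the divergence theorem,

    ∯_{∂V} F · n dS = ∭_V (∇ · F) dV.

Compute the divergence:
    ∇ · F = ∂F_x/∂x + ∂F_y/∂y + ∂F_z/∂z = 0 + 0 + 21 = 21.

V is a rectangular box, so dV = dx dy dz with 0 ≤ x ≤ 2, 0 ≤ y ≤ 2, 0 ≤ z ≤ 1.

Integrate (21) over V as an iterated integral:

    ∭_V (∇·F) dV = ∫_0^{2} ∫_0^{2} ∫_0^{1} (21) dz dy dx.

Inner (z from 0 to 1): 21.
Middle (y from 0 to 2): 42.
Outer (x from 0 to 2): 84.

Therefore ∯_{∂V} F · n dS = 84.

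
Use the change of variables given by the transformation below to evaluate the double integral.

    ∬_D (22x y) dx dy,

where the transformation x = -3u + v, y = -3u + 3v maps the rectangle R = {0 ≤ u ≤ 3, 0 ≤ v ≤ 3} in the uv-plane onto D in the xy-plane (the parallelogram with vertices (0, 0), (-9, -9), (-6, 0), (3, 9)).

Compute the Jacobian determinant of (x, y) with respect to (u, v):

    ∂(x,y)/∂(u,v) = | -3  1 | = (-3)(3) - (1)(-3) = -6.
                   | -3  3 |

Its absolute value is |J| = 6 (the area scaling factor).

Substituting x = -3u + v, y = -3u + 3v into the integrand,

    22x y → 198u^2 - 264u v + 66v^2,

so the integral becomes

    ∬_R (198u^2 - 264u v + 66v^2) · |J| du dv = ∫_0^3 ∫_0^3 (1188u^2 - 1584u v + 396v^2) dv du.

Inner (v): 3564u^2 - 7128u + 3564.
Outer (u): 10692.

Therefore ∬_D (22x y) dx dy = 10692.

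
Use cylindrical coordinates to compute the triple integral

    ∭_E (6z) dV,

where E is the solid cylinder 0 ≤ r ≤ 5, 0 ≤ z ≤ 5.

In cylindrical coordinates, x = r cos(θ), y = r sin(θ), z = z, and dV = r dr dθ dz.

The integrand becomes 6z, so

    ∭_E (6z) dV = ∫_{0}^{2π} ∫_{0}^{5} ∫_{0}^{5} (6z) · r dz dr dθ.

Inner (z): 75r.
Middle (r from 0 to 5): 1875/2.
Outer (θ): 1875π.

Therefore the triple integral equals 1875π.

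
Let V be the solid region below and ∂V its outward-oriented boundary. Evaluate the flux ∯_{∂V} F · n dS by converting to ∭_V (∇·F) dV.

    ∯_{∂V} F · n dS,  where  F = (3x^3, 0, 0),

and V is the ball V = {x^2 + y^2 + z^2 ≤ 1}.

By the divergence theorem,

    ∯_{∂V} F · n dS = ∭_V (∇ · F) dV.

Compute the divergence:
    ∇ · F = ∂F_x/∂x + ∂F_y/∂y + ∂F_z/∂z = 9x^2 + 0 + 0 = 9x^2.

In spherical coordinates, x = ρ sin(φ) cos(θ), y = ρ sin(φ) sin(θ), z = ρ cos(φ), dV = ρ^2 sin(φ) dρ dφ dθ, with 0 ≤ ρ ≤ 1, 0 ≤ φ ≤ π, 0 ≤ θ ≤ 2π.

The integrand, after substitution and multiplying by the volume element, becomes (9ρ^2sin(φ)^2cos(θ)^2) · ρ^2 sin(φ), so

    ∭_V (∇·F) dV = ∫_0^{2π} ∫_0^{π} ∫_0^{1} (9ρ^2sin(φ)^2cos(θ)^2) · ρ^2 sin(φ) dρ dφ dθ.

Inner (ρ from 0 to 1): 9sin(φ)^3cos(θ)^2/5.
Middle (φ from 0 to π): 12cos(θ)^2/5.
Outer (θ from 0 to 2π): 12π/5.

Therefore ∯_{∂V} F · n dS = 12π/5.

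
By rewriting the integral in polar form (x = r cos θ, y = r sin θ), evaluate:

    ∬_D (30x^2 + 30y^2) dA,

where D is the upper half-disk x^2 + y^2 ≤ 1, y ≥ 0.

The region D is 0 ≤ r ≤ 1, 0 ≤ θ ≤ π in polar coordinates, where x = r cos(θ), y = r sin(θ), and dA = r dr dθ.

Under the substitution, the integrand becomes 30r^2, so

    ∬_D (30x^2 + 30y^2) dA = ∫_{0}^{π} ∫_{0}^{1} (30r^2) · r dr dθ.

Inner integral (in r): ∫_{0}^{1} (30r^2) · r dr = 15/2.

Outer integral (in θ): ∫_{0}^{π} (15/2) dθ = 15π/2.

Therefore ∬_D (30x^2 + 30y^2) dA = 15π/2.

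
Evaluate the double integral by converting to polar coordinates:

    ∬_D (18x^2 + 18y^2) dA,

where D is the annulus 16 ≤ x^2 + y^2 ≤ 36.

The region D is 4 ≤ r ≤ 6, 0 ≤ θ ≤ 2π in polar coordinates, where x = r cos(θ), y = r sin(θ), and dA = r dr dθ.

Under the substitution, the integrand becomes 18r^2, so

    ∬_D (18x^2 + 18y^2) dA = ∫_{0}^{2π} ∫_{4}^{6} (18r^2) · r dr dθ.

Inner integral (in r): ∫_{4}^{6} (18r^2) · r dr = 4680.

Outer integral (in θ): ∫_{0}^{2π} (4680) dθ = 9360π.

Therefore ∬_D (18x^2 + 18y^2) dA = 9360π.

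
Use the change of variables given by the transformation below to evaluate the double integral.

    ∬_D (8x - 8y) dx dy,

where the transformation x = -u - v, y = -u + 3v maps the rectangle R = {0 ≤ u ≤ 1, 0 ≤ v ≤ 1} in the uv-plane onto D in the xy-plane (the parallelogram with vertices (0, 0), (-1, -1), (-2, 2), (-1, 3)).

Compute the Jacobian determinant of (x, y) with respect to (u, v):

    ∂(x,y)/∂(u,v) = | -1  -1 | = (-1)(3) - (-1)(-1) = -4.
                   | -1  3 |

Its absolute value is |J| = 4 (the area scaling factor).

Substituting x = -u - v, y = -u + 3v into the integrand,

    8x - 8y → -32v,

so the integral becomes

    ∬_R (-32v) · |J| du dv = ∫_0^1 ∫_0^1 (-128v) dv du.

Inner (v): -64.
Outer (u): -64.

Therefore ∬_D (8x - 8y) dx dy = -64.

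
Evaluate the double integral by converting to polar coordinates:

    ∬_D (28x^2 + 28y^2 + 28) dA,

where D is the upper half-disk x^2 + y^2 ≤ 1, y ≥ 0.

The region D is 0 ≤ r ≤ 1, 0 ≤ θ ≤ π in polar coordinates, where x = r cos(θ), y = r sin(θ), and dA = r dr dθ.

Under the substitution, the integrand becomes 28r^2 + 28, so

    ∬_D (28x^2 + 28y^2 + 28) dA = ∫_{0}^{π} ∫_{0}^{1} (28r^2 + 28) · r dr dθ.

Inner integral (in r): ∫_{0}^{1} (28r^2 + 28) · r dr = 21.

Outer integral (in θ): ∫_{0}^{π} (21) dθ = 21π.

Therefore ∬_D (28x^2 + 28y^2 + 28) dA = 21π.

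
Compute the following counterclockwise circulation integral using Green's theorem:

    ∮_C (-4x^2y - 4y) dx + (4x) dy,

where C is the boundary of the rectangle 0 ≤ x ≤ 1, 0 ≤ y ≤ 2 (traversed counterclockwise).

Green's theorem converts the closed line integral into a double integral over the enclosed region D:

    ∮_C P dx + Q dy = ∬_D (∂Q/∂x - ∂P/∂y) dA.

Here P = -4x^2y - 4y, Q = 4x, so

    ∂Q/∂x = 4,    ∂P/∂y = -4x^2 - 4,
    ∂Q/∂x - ∂P/∂y = 4x^2 + 8.

D is the region 0 ≤ x ≤ 1, 0 ≤ y ≤ 2. Evaluating the double integral:

    ∬_D (4x^2 + 8) dA = ∫_0^{1} ∫_0^{2} (4x^2 + 8) dy dx.

Inner (y from 0 to 2): 8x^2 + 16.
Outer (x from 0 to 1): 56/3.

Therefore ∮_C P dx + Q dy = 56/3.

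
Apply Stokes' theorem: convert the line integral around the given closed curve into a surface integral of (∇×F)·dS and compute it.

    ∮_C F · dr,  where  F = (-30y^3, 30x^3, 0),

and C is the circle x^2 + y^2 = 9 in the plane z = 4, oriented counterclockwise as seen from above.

Let S be the flat disk x^2 + y^2 ≤ 9 in the plane z = 4, with upward unit normal n̂ = ẑ. By Stokes' theorem,

    ∮_C F · dr = ∬_S (∇ × F) · n̂ dS = ∬_D (curl F)_z dA,

where D is the disk x^2 + y^2 ≤ 9.

Compute the curl of F = (-30y^3, 30x^3, 0):
    (∇ × F)_x = ∂F_z/∂y - ∂F_y/∂z = 0,
    (∇ × F)_y = ∂F_x/∂z - ∂F_z/∂x = 0,
    (∇ × F)_z = ∂F_y/∂x - ∂F_x/∂y = 90x^2 + 90y^2.

On z = 4, (curl F)_z = 90x^2 + 90y^2.

Convert to polar (x = r cos θ, y = r sin θ, dA = r dr dθ); the integrand becomes 90r^2, so

    ∬_D (curl F)_z dA = ∫_0^{2π} ∫_0^{3} (90r^2) · r dr dθ.

Inner (r from 0 to 3): 3645/2.
Outer (θ from 0 to 2π): 3645π.

Therefore ∮_C F · dr = 3645π.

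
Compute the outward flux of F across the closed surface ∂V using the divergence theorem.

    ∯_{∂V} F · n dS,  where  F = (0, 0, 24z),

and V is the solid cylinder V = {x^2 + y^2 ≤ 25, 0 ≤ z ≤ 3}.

By the divergence theorem,

    ∯_{∂V} F · n dS = ∭_V (∇ · F) dV.

Compute the divergence:
    ∇ · F = ∂F_x/∂x + ∂F_y/∂y + ∂F_z/∂z = 0 + 0 + 24 = 24.

In cylindrical coordinates, x = r cos(θ), y = r sin(θ), z = z, dV = r dr dθ dz, with 0 ≤ r ≤ 5, 0 ≤ θ ≤ 2π, 0 ≤ z ≤ 3.

The integrand, after substitution and multiplying by the volume element, becomes (24) · r, so

    ∭_V (∇·F) dV = ∫_0^{2π} ∫_0^{5} ∫_0^{3} (24) · r dz dr dθ.

Inner (z from 0 to 3): 72r.
Middle (r from 0 to 5): 900.
Outer (θ from 0 to 2π): 1800π.

Therefore ∯_{∂V} F · n dS = 1800π.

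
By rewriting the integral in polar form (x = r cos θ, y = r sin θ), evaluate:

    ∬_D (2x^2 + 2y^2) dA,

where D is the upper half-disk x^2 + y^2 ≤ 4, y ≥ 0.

The region D is 0 ≤ r ≤ 2, 0 ≤ θ ≤ π in polar coordinates, where x = r cos(θ), y = r sin(θ), and dA = r dr dθ.

Under the substitution, the integrand becomes 2r^2, so

    ∬_D (2x^2 + 2y^2) dA = ∫_{0}^{π} ∫_{0}^{2} (2r^2) · r dr dθ.

Inner integral (in r): ∫_{0}^{2} (2r^2) · r dr = 8.

Outer integral (in θ): ∫_{0}^{π} (8) dθ = 8π.

Therefore ∬_D (2x^2 + 2y^2) dA = 8π.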